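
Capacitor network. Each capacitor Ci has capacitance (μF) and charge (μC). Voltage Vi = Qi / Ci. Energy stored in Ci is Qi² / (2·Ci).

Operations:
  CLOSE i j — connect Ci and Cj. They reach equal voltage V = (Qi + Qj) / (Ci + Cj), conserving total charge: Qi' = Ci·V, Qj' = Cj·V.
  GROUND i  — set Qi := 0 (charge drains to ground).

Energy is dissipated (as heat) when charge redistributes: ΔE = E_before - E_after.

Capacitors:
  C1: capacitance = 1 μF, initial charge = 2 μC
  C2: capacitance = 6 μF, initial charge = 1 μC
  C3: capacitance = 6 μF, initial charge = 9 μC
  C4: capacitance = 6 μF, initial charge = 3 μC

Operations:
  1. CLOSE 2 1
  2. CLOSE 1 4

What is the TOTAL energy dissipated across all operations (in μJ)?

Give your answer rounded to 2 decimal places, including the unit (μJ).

Answer: 1.44 μJ

Derivation:
Initial: C1(1μF, Q=2μC, V=2.00V), C2(6μF, Q=1μC, V=0.17V), C3(6μF, Q=9μC, V=1.50V), C4(6μF, Q=3μC, V=0.50V)
Op 1: CLOSE 2-1: Q_total=3.00, C_total=7.00, V=0.43; Q2=2.57, Q1=0.43; dissipated=1.440
Op 2: CLOSE 1-4: Q_total=3.43, C_total=7.00, V=0.49; Q1=0.49, Q4=2.94; dissipated=0.002
Total dissipated: 1.443 μJ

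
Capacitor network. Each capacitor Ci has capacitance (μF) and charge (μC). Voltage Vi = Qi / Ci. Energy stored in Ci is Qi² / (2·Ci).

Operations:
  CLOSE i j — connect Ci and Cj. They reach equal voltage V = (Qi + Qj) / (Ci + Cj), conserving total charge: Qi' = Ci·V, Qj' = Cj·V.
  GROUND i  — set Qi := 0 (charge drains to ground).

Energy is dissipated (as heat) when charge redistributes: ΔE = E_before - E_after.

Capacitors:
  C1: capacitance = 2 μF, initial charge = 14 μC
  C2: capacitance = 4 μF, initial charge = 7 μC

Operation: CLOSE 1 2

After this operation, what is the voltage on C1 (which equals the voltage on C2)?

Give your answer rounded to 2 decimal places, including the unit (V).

Answer: 3.50 V

Derivation:
Initial: C1(2μF, Q=14μC, V=7.00V), C2(4μF, Q=7μC, V=1.75V)
Op 1: CLOSE 1-2: Q_total=21.00, C_total=6.00, V=3.50; Q1=7.00, Q2=14.00; dissipated=18.375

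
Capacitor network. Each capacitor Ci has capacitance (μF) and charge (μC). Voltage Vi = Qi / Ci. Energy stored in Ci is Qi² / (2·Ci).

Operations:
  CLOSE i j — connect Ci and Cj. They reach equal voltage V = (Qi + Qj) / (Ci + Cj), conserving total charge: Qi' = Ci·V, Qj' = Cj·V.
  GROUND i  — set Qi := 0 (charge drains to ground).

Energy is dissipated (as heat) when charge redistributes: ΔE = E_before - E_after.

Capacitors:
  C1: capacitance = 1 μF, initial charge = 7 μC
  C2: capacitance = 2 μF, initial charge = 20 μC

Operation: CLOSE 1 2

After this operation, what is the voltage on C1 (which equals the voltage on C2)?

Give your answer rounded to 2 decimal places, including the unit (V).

Answer: 9.00 V

Derivation:
Initial: C1(1μF, Q=7μC, V=7.00V), C2(2μF, Q=20μC, V=10.00V)
Op 1: CLOSE 1-2: Q_total=27.00, C_total=3.00, V=9.00; Q1=9.00, Q2=18.00; dissipated=3.000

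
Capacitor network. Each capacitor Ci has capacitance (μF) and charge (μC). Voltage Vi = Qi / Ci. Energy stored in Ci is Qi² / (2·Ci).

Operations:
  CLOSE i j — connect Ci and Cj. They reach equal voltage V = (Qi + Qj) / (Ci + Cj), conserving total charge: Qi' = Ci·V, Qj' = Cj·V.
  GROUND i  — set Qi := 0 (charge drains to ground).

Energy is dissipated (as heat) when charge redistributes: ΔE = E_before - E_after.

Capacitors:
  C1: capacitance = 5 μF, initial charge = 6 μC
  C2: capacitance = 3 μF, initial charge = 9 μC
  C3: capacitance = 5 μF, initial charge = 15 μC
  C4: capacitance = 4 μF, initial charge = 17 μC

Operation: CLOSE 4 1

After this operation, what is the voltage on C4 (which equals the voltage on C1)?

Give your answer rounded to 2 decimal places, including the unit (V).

Answer: 2.56 V

Derivation:
Initial: C1(5μF, Q=6μC, V=1.20V), C2(3μF, Q=9μC, V=3.00V), C3(5μF, Q=15μC, V=3.00V), C4(4μF, Q=17μC, V=4.25V)
Op 1: CLOSE 4-1: Q_total=23.00, C_total=9.00, V=2.56; Q4=10.22, Q1=12.78; dissipated=10.336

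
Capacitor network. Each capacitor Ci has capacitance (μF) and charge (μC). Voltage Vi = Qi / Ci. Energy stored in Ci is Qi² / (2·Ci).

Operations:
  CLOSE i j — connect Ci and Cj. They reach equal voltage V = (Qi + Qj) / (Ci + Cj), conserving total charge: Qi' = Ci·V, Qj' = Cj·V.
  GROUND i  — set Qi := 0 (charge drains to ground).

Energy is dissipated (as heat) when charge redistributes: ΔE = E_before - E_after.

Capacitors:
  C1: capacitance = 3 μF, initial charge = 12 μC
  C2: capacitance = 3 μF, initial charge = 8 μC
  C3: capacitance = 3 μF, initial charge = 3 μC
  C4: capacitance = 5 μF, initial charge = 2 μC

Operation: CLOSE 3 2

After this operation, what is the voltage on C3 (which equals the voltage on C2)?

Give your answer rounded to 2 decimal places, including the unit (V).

Initial: C1(3μF, Q=12μC, V=4.00V), C2(3μF, Q=8μC, V=2.67V), C3(3μF, Q=3μC, V=1.00V), C4(5μF, Q=2μC, V=0.40V)
Op 1: CLOSE 3-2: Q_total=11.00, C_total=6.00, V=1.83; Q3=5.50, Q2=5.50; dissipated=2.083

Answer: 1.83 V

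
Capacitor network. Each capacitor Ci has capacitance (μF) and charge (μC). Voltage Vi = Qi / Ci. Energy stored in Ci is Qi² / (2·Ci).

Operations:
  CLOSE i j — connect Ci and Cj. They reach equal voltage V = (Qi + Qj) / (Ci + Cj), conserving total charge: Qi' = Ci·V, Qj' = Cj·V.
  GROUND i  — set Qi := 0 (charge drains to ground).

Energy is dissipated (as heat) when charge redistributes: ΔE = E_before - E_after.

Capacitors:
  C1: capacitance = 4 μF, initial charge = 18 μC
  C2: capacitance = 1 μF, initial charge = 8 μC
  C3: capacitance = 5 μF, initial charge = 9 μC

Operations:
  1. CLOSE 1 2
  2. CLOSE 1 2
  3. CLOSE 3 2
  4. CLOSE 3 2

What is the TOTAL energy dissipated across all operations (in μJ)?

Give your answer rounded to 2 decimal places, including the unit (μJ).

Answer: 9.72 μJ

Derivation:
Initial: C1(4μF, Q=18μC, V=4.50V), C2(1μF, Q=8μC, V=8.00V), C3(5μF, Q=9μC, V=1.80V)
Op 1: CLOSE 1-2: Q_total=26.00, C_total=5.00, V=5.20; Q1=20.80, Q2=5.20; dissipated=4.900
Op 2: CLOSE 1-2: Q_total=26.00, C_total=5.00, V=5.20; Q1=20.80, Q2=5.20; dissipated=0.000
Op 3: CLOSE 3-2: Q_total=14.20, C_total=6.00, V=2.37; Q3=11.83, Q2=2.37; dissipated=4.817
Op 4: CLOSE 3-2: Q_total=14.20, C_total=6.00, V=2.37; Q3=11.83, Q2=2.37; dissipated=0.000
Total dissipated: 9.717 μJ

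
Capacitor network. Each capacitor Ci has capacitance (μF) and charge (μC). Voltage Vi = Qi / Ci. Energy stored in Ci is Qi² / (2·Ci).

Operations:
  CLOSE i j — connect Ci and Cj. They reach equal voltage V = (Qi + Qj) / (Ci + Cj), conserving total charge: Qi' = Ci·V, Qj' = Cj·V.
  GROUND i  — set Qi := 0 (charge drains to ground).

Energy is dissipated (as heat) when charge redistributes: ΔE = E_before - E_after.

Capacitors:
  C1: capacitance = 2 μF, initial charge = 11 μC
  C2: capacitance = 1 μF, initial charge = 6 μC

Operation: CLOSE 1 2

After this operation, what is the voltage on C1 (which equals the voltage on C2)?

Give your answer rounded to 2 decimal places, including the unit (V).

Initial: C1(2μF, Q=11μC, V=5.50V), C2(1μF, Q=6μC, V=6.00V)
Op 1: CLOSE 1-2: Q_total=17.00, C_total=3.00, V=5.67; Q1=11.33, Q2=5.67; dissipated=0.083

Answer: 5.67 V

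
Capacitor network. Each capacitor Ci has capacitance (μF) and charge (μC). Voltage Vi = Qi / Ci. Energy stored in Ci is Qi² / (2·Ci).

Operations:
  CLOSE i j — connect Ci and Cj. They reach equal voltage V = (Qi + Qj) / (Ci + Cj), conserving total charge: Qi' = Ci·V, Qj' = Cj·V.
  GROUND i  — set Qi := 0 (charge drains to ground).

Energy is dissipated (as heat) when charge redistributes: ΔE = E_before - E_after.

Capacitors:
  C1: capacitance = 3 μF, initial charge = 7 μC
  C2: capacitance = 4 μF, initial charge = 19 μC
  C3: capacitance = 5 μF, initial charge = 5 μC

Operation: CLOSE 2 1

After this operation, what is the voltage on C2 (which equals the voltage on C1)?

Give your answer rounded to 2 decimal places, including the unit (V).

Initial: C1(3μF, Q=7μC, V=2.33V), C2(4μF, Q=19μC, V=4.75V), C3(5μF, Q=5μC, V=1.00V)
Op 1: CLOSE 2-1: Q_total=26.00, C_total=7.00, V=3.71; Q2=14.86, Q1=11.14; dissipated=5.006

Answer: 3.71 V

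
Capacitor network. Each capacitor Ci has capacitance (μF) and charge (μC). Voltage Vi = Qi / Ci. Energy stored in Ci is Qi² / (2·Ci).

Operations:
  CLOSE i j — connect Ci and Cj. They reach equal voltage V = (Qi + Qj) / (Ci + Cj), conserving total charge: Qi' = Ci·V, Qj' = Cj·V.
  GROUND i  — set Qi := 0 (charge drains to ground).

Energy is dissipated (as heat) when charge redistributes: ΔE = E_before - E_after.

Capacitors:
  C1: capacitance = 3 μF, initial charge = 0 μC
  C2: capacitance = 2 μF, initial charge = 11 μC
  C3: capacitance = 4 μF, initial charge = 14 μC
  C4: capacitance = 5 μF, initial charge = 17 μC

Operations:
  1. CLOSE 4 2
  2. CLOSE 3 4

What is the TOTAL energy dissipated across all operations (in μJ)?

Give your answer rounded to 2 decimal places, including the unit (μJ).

Initial: C1(3μF, Q=0μC, V=0.00V), C2(2μF, Q=11μC, V=5.50V), C3(4μF, Q=14μC, V=3.50V), C4(5μF, Q=17μC, V=3.40V)
Op 1: CLOSE 4-2: Q_total=28.00, C_total=7.00, V=4.00; Q4=20.00, Q2=8.00; dissipated=3.150
Op 2: CLOSE 3-4: Q_total=34.00, C_total=9.00, V=3.78; Q3=15.11, Q4=18.89; dissipated=0.278
Total dissipated: 3.428 μJ

Answer: 3.43 μJ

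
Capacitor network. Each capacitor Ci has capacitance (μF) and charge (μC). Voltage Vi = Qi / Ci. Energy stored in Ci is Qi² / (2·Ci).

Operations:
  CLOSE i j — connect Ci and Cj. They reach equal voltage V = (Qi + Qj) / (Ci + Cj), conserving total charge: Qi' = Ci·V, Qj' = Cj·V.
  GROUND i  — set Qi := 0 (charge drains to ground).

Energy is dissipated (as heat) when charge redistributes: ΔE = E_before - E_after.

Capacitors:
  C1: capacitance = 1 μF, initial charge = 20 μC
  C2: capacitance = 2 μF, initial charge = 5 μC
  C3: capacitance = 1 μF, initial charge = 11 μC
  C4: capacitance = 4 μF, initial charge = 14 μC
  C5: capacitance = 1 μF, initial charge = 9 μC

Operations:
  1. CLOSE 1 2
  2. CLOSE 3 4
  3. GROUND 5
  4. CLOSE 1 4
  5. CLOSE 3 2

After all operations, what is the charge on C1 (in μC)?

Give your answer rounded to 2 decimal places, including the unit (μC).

Initial: C1(1μF, Q=20μC, V=20.00V), C2(2μF, Q=5μC, V=2.50V), C3(1μF, Q=11μC, V=11.00V), C4(4μF, Q=14μC, V=3.50V), C5(1μF, Q=9μC, V=9.00V)
Op 1: CLOSE 1-2: Q_total=25.00, C_total=3.00, V=8.33; Q1=8.33, Q2=16.67; dissipated=102.083
Op 2: CLOSE 3-4: Q_total=25.00, C_total=5.00, V=5.00; Q3=5.00, Q4=20.00; dissipated=22.500
Op 3: GROUND 5: Q5=0; energy lost=40.500
Op 4: CLOSE 1-4: Q_total=28.33, C_total=5.00, V=5.67; Q1=5.67, Q4=22.67; dissipated=4.444
Op 5: CLOSE 3-2: Q_total=21.67, C_total=3.00, V=7.22; Q3=7.22, Q2=14.44; dissipated=3.704
Final charges: Q1=5.67, Q2=14.44, Q3=7.22, Q4=22.67, Q5=0.00

Answer: 5.67 μC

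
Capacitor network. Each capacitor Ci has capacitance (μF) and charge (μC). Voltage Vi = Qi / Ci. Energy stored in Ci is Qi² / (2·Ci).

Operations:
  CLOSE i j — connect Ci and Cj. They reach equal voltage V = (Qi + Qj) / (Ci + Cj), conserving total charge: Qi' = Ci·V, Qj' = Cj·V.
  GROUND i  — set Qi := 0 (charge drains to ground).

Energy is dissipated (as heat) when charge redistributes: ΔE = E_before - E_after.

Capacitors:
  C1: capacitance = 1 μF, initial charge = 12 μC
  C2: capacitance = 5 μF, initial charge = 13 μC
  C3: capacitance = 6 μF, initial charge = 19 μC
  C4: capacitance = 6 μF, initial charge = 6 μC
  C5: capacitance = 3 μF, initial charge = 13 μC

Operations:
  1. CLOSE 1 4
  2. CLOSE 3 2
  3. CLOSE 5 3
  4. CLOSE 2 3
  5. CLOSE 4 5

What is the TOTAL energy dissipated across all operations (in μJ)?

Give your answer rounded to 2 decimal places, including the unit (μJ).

Initial: C1(1μF, Q=12μC, V=12.00V), C2(5μF, Q=13μC, V=2.60V), C3(6μF, Q=19μC, V=3.17V), C4(6μF, Q=6μC, V=1.00V), C5(3μF, Q=13μC, V=4.33V)
Op 1: CLOSE 1-4: Q_total=18.00, C_total=7.00, V=2.57; Q1=2.57, Q4=15.43; dissipated=51.857
Op 2: CLOSE 3-2: Q_total=32.00, C_total=11.00, V=2.91; Q3=17.45, Q2=14.55; dissipated=0.438
Op 3: CLOSE 5-3: Q_total=30.45, C_total=9.00, V=3.38; Q5=10.15, Q3=20.30; dissipated=2.028
Op 4: CLOSE 2-3: Q_total=34.85, C_total=11.00, V=3.17; Q2=15.84, Q3=19.01; dissipated=0.307
Op 5: CLOSE 4-5: Q_total=25.58, C_total=9.00, V=2.84; Q4=17.05, Q5=8.53; dissipated=0.660
Total dissipated: 55.291 μJ

Answer: 55.29 μJ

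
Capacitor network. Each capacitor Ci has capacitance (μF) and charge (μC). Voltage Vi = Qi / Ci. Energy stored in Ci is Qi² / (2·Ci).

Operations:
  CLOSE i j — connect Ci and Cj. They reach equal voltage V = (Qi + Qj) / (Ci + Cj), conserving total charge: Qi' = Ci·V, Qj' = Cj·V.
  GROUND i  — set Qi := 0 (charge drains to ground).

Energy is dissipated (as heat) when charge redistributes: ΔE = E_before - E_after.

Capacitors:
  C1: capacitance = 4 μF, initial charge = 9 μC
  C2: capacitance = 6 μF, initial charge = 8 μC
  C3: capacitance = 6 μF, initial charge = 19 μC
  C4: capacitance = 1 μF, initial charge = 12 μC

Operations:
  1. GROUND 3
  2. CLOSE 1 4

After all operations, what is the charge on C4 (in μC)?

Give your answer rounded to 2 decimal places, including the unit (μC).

Initial: C1(4μF, Q=9μC, V=2.25V), C2(6μF, Q=8μC, V=1.33V), C3(6μF, Q=19μC, V=3.17V), C4(1μF, Q=12μC, V=12.00V)
Op 1: GROUND 3: Q3=0; energy lost=30.083
Op 2: CLOSE 1-4: Q_total=21.00, C_total=5.00, V=4.20; Q1=16.80, Q4=4.20; dissipated=38.025
Final charges: Q1=16.80, Q2=8.00, Q3=0.00, Q4=4.20

Answer: 4.20 μC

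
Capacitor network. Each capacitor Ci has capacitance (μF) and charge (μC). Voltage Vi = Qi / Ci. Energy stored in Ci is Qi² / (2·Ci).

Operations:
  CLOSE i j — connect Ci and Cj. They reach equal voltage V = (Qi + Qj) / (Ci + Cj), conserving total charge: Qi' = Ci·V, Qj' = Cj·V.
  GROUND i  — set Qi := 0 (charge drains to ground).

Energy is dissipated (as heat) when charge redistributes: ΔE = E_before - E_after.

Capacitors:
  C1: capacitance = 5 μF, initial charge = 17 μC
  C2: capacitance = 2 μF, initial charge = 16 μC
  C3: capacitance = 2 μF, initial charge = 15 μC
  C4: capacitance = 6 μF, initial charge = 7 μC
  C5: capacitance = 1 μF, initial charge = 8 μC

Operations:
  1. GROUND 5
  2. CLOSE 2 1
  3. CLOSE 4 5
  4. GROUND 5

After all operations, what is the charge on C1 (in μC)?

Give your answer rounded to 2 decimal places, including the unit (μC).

Initial: C1(5μF, Q=17μC, V=3.40V), C2(2μF, Q=16μC, V=8.00V), C3(2μF, Q=15μC, V=7.50V), C4(6μF, Q=7μC, V=1.17V), C5(1μF, Q=8μC, V=8.00V)
Op 1: GROUND 5: Q5=0; energy lost=32.000
Op 2: CLOSE 2-1: Q_total=33.00, C_total=7.00, V=4.71; Q2=9.43, Q1=23.57; dissipated=15.114
Op 3: CLOSE 4-5: Q_total=7.00, C_total=7.00, V=1.00; Q4=6.00, Q5=1.00; dissipated=0.583
Op 4: GROUND 5: Q5=0; energy lost=0.500
Final charges: Q1=23.57, Q2=9.43, Q3=15.00, Q4=6.00, Q5=0.00

Answer: 23.57 μC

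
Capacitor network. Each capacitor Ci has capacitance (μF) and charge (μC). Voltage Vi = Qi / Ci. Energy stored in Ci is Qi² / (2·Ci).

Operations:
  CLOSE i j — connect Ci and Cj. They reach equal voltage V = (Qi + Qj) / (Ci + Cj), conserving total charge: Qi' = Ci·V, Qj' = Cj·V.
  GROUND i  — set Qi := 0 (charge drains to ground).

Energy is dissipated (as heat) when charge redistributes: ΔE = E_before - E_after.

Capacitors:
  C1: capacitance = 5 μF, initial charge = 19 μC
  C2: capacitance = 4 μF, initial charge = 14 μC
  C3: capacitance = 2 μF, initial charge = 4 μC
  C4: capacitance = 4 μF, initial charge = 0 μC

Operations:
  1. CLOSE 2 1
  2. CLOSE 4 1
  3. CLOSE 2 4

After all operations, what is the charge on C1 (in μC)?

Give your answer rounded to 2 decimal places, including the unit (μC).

Answer: 10.19 μC

Derivation:
Initial: C1(5μF, Q=19μC, V=3.80V), C2(4μF, Q=14μC, V=3.50V), C3(2μF, Q=4μC, V=2.00V), C4(4μF, Q=0μC, V=0.00V)
Op 1: CLOSE 2-1: Q_total=33.00, C_total=9.00, V=3.67; Q2=14.67, Q1=18.33; dissipated=0.100
Op 2: CLOSE 4-1: Q_total=18.33, C_total=9.00, V=2.04; Q4=8.15, Q1=10.19; dissipated=14.938
Op 3: CLOSE 2-4: Q_total=22.81, C_total=8.00, V=2.85; Q2=11.41, Q4=11.41; dissipated=2.656
Final charges: Q1=10.19, Q2=11.41, Q3=4.00, Q4=11.41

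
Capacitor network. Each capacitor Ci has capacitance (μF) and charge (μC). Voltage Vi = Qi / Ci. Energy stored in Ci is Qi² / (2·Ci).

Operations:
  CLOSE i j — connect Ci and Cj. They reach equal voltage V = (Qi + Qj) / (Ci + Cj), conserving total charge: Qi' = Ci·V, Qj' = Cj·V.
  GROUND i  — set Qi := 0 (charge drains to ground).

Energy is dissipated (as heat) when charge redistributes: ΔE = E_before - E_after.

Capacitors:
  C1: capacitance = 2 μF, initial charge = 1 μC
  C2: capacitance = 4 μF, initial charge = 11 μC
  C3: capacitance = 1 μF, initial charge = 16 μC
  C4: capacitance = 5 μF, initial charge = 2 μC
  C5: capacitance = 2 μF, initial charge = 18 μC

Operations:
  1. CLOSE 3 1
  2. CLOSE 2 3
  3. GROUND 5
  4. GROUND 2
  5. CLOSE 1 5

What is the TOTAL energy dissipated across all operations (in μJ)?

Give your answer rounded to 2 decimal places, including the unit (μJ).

Initial: C1(2μF, Q=1μC, V=0.50V), C2(4μF, Q=11μC, V=2.75V), C3(1μF, Q=16μC, V=16.00V), C4(5μF, Q=2μC, V=0.40V), C5(2μF, Q=18μC, V=9.00V)
Op 1: CLOSE 3-1: Q_total=17.00, C_total=3.00, V=5.67; Q3=5.67, Q1=11.33; dissipated=80.083
Op 2: CLOSE 2-3: Q_total=16.67, C_total=5.00, V=3.33; Q2=13.33, Q3=3.33; dissipated=3.403
Op 3: GROUND 5: Q5=0; energy lost=81.000
Op 4: GROUND 2: Q2=0; energy lost=22.222
Op 5: CLOSE 1-5: Q_total=11.33, C_total=4.00, V=2.83; Q1=5.67, Q5=5.67; dissipated=16.056
Total dissipated: 202.764 μJ

Answer: 202.76 μJ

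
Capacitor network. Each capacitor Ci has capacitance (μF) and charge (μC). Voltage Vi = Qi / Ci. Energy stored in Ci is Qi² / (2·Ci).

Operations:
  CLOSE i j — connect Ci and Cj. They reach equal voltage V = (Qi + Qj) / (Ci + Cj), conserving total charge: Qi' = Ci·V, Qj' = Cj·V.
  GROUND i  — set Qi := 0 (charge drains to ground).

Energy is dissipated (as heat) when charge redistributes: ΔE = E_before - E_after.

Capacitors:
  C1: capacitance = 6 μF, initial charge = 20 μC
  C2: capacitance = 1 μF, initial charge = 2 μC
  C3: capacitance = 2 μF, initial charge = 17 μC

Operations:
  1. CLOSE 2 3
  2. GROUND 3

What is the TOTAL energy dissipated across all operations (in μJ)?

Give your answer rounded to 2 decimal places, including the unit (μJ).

Answer: 54.19 μJ

Derivation:
Initial: C1(6μF, Q=20μC, V=3.33V), C2(1μF, Q=2μC, V=2.00V), C3(2μF, Q=17μC, V=8.50V)
Op 1: CLOSE 2-3: Q_total=19.00, C_total=3.00, V=6.33; Q2=6.33, Q3=12.67; dissipated=14.083
Op 2: GROUND 3: Q3=0; energy lost=40.111
Total dissipated: 54.194 μJ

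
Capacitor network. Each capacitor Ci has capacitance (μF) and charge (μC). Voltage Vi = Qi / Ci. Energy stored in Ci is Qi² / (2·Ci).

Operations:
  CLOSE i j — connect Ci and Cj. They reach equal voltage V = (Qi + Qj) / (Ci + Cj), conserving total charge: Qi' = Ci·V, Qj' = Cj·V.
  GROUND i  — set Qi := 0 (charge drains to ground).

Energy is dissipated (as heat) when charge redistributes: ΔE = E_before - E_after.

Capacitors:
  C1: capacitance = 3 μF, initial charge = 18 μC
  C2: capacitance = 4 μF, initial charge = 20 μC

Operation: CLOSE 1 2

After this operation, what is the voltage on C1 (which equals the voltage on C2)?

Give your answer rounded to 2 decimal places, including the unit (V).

Initial: C1(3μF, Q=18μC, V=6.00V), C2(4μF, Q=20μC, V=5.00V)
Op 1: CLOSE 1-2: Q_total=38.00, C_total=7.00, V=5.43; Q1=16.29, Q2=21.71; dissipated=0.857

Answer: 5.43 V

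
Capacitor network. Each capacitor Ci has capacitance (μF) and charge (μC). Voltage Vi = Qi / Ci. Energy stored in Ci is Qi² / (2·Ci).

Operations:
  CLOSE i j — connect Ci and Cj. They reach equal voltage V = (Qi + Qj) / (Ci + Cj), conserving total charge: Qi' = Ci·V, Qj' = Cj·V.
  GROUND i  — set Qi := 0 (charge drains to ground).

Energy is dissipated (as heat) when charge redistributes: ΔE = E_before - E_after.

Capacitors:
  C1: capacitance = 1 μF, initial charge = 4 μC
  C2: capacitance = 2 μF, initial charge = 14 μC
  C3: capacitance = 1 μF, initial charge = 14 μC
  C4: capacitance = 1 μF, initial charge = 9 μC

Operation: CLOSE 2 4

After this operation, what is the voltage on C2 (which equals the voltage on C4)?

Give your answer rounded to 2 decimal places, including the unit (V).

Initial: C1(1μF, Q=4μC, V=4.00V), C2(2μF, Q=14μC, V=7.00V), C3(1μF, Q=14μC, V=14.00V), C4(1μF, Q=9μC, V=9.00V)
Op 1: CLOSE 2-4: Q_total=23.00, C_total=3.00, V=7.67; Q2=15.33, Q4=7.67; dissipated=1.333

Answer: 7.67 V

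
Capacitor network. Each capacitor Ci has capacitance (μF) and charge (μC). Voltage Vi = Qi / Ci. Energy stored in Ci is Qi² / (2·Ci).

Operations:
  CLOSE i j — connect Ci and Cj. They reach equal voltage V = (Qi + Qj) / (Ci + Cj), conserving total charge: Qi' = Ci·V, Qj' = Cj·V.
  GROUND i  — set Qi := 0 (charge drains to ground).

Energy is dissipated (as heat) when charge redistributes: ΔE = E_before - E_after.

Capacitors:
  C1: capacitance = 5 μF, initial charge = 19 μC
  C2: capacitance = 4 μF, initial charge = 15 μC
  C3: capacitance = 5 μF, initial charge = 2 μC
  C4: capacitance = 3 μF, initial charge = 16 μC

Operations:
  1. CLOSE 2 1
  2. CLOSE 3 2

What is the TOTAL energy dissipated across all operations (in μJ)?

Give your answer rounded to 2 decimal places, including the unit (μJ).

Answer: 12.68 μJ

Derivation:
Initial: C1(5μF, Q=19μC, V=3.80V), C2(4μF, Q=15μC, V=3.75V), C3(5μF, Q=2μC, V=0.40V), C4(3μF, Q=16μC, V=5.33V)
Op 1: CLOSE 2-1: Q_total=34.00, C_total=9.00, V=3.78; Q2=15.11, Q1=18.89; dissipated=0.003
Op 2: CLOSE 3-2: Q_total=17.11, C_total=9.00, V=1.90; Q3=9.51, Q2=7.60; dissipated=12.677
Total dissipated: 12.680 μJ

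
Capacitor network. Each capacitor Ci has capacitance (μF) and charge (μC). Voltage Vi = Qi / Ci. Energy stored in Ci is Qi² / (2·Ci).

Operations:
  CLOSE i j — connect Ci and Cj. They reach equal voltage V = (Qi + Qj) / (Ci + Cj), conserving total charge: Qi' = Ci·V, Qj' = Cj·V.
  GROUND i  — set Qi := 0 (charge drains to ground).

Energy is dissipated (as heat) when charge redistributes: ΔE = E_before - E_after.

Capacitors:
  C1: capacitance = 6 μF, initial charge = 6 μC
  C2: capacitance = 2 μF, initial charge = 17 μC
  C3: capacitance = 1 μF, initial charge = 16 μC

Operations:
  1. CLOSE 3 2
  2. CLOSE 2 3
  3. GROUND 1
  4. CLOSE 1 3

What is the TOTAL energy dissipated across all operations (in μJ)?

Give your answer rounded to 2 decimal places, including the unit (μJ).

Initial: C1(6μF, Q=6μC, V=1.00V), C2(2μF, Q=17μC, V=8.50V), C3(1μF, Q=16μC, V=16.00V)
Op 1: CLOSE 3-2: Q_total=33.00, C_total=3.00, V=11.00; Q3=11.00, Q2=22.00; dissipated=18.750
Op 2: CLOSE 2-3: Q_total=33.00, C_total=3.00, V=11.00; Q2=22.00, Q3=11.00; dissipated=0.000
Op 3: GROUND 1: Q1=0; energy lost=3.000
Op 4: CLOSE 1-3: Q_total=11.00, C_total=7.00, V=1.57; Q1=9.43, Q3=1.57; dissipated=51.857
Total dissipated: 73.607 μJ

Answer: 73.61 μJ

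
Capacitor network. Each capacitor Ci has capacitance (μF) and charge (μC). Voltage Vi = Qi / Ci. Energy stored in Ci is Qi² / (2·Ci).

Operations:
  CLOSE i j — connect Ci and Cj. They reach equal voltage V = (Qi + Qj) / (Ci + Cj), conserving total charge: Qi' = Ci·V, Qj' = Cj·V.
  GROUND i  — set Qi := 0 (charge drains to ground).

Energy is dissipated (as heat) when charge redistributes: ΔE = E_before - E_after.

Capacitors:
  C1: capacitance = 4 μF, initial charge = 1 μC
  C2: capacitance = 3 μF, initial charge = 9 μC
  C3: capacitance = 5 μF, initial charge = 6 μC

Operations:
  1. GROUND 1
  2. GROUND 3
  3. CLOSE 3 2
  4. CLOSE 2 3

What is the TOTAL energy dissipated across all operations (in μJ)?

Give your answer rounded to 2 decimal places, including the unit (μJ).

Initial: C1(4μF, Q=1μC, V=0.25V), C2(3μF, Q=9μC, V=3.00V), C3(5μF, Q=6μC, V=1.20V)
Op 1: GROUND 1: Q1=0; energy lost=0.125
Op 2: GROUND 3: Q3=0; energy lost=3.600
Op 3: CLOSE 3-2: Q_total=9.00, C_total=8.00, V=1.12; Q3=5.62, Q2=3.38; dissipated=8.438
Op 4: CLOSE 2-3: Q_total=9.00, C_total=8.00, V=1.12; Q2=3.38, Q3=5.62; dissipated=0.000
Total dissipated: 12.162 μJ

Answer: 12.16 μJ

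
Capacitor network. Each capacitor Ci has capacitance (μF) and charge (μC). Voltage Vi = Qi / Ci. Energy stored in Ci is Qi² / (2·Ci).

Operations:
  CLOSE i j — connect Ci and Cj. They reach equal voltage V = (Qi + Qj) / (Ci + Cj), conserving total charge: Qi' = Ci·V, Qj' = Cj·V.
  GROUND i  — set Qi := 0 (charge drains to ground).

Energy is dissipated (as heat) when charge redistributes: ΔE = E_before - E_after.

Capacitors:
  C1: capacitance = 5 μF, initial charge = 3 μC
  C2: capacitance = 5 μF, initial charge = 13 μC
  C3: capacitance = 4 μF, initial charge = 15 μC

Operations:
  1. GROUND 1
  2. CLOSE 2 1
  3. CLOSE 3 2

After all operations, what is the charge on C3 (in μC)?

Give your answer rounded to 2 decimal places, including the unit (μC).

Initial: C1(5μF, Q=3μC, V=0.60V), C2(5μF, Q=13μC, V=2.60V), C3(4μF, Q=15μC, V=3.75V)
Op 1: GROUND 1: Q1=0; energy lost=0.900
Op 2: CLOSE 2-1: Q_total=13.00, C_total=10.00, V=1.30; Q2=6.50, Q1=6.50; dissipated=8.450
Op 3: CLOSE 3-2: Q_total=21.50, C_total=9.00, V=2.39; Q3=9.56, Q2=11.94; dissipated=6.669
Final charges: Q1=6.50, Q2=11.94, Q3=9.56

Answer: 9.56 μC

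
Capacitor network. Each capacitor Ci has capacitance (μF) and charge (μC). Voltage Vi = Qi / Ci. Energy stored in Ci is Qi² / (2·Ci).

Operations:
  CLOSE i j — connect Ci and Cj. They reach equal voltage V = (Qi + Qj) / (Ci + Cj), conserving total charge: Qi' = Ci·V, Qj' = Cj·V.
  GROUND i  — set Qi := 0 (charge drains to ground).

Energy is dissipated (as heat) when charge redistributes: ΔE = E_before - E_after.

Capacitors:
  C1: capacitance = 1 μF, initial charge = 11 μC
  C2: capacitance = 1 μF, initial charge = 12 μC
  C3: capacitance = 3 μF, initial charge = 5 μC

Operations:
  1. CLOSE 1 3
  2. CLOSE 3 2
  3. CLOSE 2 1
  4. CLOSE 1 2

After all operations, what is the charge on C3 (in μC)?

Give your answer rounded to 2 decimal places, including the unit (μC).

Answer: 18.00 μC

Derivation:
Initial: C1(1μF, Q=11μC, V=11.00V), C2(1μF, Q=12μC, V=12.00V), C3(3μF, Q=5μC, V=1.67V)
Op 1: CLOSE 1-3: Q_total=16.00, C_total=4.00, V=4.00; Q1=4.00, Q3=12.00; dissipated=32.667
Op 2: CLOSE 3-2: Q_total=24.00, C_total=4.00, V=6.00; Q3=18.00, Q2=6.00; dissipated=24.000
Op 3: CLOSE 2-1: Q_total=10.00, C_total=2.00, V=5.00; Q2=5.00, Q1=5.00; dissipated=1.000
Op 4: CLOSE 1-2: Q_total=10.00, C_total=2.00, V=5.00; Q1=5.00, Q2=5.00; dissipated=0.000
Final charges: Q1=5.00, Q2=5.00, Q3=18.00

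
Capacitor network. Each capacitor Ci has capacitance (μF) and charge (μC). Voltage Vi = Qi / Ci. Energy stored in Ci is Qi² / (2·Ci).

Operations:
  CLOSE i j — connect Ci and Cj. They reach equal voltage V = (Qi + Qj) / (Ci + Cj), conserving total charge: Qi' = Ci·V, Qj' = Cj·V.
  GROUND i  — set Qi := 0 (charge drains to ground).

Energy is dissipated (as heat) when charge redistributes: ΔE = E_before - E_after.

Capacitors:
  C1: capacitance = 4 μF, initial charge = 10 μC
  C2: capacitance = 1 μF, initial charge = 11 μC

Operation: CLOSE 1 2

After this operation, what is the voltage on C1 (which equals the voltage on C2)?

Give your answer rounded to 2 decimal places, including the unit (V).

Answer: 4.20 V

Derivation:
Initial: C1(4μF, Q=10μC, V=2.50V), C2(1μF, Q=11μC, V=11.00V)
Op 1: CLOSE 1-2: Q_total=21.00, C_total=5.00, V=4.20; Q1=16.80, Q2=4.20; dissipated=28.900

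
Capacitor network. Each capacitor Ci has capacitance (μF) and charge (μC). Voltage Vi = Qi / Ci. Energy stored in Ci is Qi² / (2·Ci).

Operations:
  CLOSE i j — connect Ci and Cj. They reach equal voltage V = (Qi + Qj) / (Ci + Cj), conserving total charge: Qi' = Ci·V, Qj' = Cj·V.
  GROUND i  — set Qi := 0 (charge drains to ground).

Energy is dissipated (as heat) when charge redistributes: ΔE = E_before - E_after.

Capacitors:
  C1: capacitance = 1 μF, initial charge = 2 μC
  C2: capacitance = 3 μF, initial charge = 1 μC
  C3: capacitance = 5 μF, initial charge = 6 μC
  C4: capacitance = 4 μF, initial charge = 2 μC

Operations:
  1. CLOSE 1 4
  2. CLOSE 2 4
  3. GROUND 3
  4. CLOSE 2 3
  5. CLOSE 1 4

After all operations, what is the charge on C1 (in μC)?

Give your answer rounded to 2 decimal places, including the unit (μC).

Initial: C1(1μF, Q=2μC, V=2.00V), C2(3μF, Q=1μC, V=0.33V), C3(5μF, Q=6μC, V=1.20V), C4(4μF, Q=2μC, V=0.50V)
Op 1: CLOSE 1-4: Q_total=4.00, C_total=5.00, V=0.80; Q1=0.80, Q4=3.20; dissipated=0.900
Op 2: CLOSE 2-4: Q_total=4.20, C_total=7.00, V=0.60; Q2=1.80, Q4=2.40; dissipated=0.187
Op 3: GROUND 3: Q3=0; energy lost=3.600
Op 4: CLOSE 2-3: Q_total=1.80, C_total=8.00, V=0.23; Q2=0.68, Q3=1.12; dissipated=0.338
Op 5: CLOSE 1-4: Q_total=3.20, C_total=5.00, V=0.64; Q1=0.64, Q4=2.56; dissipated=0.016
Final charges: Q1=0.64, Q2=0.68, Q3=1.12, Q4=2.56

Answer: 0.64 μC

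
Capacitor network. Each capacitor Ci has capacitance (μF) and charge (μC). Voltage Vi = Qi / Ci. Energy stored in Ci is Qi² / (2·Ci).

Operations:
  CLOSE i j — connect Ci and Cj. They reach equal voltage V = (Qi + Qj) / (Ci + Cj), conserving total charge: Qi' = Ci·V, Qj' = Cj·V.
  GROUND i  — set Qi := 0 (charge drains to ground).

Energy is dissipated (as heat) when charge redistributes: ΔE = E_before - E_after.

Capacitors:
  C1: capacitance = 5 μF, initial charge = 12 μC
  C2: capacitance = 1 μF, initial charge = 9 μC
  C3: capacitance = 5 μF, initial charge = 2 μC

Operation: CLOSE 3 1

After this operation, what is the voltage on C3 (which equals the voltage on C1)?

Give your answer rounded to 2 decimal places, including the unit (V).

Answer: 1.40 V

Derivation:
Initial: C1(5μF, Q=12μC, V=2.40V), C2(1μF, Q=9μC, V=9.00V), C3(5μF, Q=2μC, V=0.40V)
Op 1: CLOSE 3-1: Q_total=14.00, C_total=10.00, V=1.40; Q3=7.00, Q1=7.00; dissipated=5.000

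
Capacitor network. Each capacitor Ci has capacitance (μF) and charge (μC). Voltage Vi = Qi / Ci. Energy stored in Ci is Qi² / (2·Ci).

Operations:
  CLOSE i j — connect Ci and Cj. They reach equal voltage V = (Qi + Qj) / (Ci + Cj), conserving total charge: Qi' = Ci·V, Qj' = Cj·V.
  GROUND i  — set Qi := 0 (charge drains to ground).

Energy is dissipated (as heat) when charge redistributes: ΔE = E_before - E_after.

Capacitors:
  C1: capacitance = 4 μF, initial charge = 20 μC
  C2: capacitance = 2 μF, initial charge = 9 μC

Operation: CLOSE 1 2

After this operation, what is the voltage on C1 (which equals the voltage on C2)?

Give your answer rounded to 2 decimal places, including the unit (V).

Initial: C1(4μF, Q=20μC, V=5.00V), C2(2μF, Q=9μC, V=4.50V)
Op 1: CLOSE 1-2: Q_total=29.00, C_total=6.00, V=4.83; Q1=19.33, Q2=9.67; dissipated=0.167

Answer: 4.83 V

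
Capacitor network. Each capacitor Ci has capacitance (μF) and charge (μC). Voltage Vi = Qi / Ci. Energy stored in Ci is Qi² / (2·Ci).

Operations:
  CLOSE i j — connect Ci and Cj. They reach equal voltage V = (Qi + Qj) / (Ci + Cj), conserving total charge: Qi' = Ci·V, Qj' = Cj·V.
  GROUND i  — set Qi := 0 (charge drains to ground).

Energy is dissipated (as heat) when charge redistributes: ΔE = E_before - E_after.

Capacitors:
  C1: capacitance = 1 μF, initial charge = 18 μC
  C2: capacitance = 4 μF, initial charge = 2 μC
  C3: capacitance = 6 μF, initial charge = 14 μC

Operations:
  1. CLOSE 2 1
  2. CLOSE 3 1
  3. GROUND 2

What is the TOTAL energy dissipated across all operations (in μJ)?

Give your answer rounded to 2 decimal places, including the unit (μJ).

Answer: 155.69 μJ

Derivation:
Initial: C1(1μF, Q=18μC, V=18.00V), C2(4μF, Q=2μC, V=0.50V), C3(6μF, Q=14μC, V=2.33V)
Op 1: CLOSE 2-1: Q_total=20.00, C_total=5.00, V=4.00; Q2=16.00, Q1=4.00; dissipated=122.500
Op 2: CLOSE 3-1: Q_total=18.00, C_total=7.00, V=2.57; Q3=15.43, Q1=2.57; dissipated=1.190
Op 3: GROUND 2: Q2=0; energy lost=32.000
Total dissipated: 155.690 μJ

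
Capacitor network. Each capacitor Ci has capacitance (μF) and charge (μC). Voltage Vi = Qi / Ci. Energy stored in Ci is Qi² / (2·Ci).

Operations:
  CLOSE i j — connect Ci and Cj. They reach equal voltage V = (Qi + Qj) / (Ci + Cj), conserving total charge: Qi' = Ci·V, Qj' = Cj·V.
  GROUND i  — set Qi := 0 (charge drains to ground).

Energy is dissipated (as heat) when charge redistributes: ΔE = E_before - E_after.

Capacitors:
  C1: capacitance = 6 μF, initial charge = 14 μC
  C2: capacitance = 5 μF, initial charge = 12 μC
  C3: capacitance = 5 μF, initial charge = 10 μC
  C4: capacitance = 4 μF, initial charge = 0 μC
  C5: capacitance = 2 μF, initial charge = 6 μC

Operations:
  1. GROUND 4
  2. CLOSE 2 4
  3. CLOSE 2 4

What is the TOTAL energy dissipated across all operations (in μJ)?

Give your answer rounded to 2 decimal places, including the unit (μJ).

Answer: 6.40 μJ

Derivation:
Initial: C1(6μF, Q=14μC, V=2.33V), C2(5μF, Q=12μC, V=2.40V), C3(5μF, Q=10μC, V=2.00V), C4(4μF, Q=0μC, V=0.00V), C5(2μF, Q=6μC, V=3.00V)
Op 1: GROUND 4: Q4=0; energy lost=0.000
Op 2: CLOSE 2-4: Q_total=12.00, C_total=9.00, V=1.33; Q2=6.67, Q4=5.33; dissipated=6.400
Op 3: CLOSE 2-4: Q_total=12.00, C_total=9.00, V=1.33; Q2=6.67, Q4=5.33; dissipated=0.000
Total dissipated: 6.400 μJ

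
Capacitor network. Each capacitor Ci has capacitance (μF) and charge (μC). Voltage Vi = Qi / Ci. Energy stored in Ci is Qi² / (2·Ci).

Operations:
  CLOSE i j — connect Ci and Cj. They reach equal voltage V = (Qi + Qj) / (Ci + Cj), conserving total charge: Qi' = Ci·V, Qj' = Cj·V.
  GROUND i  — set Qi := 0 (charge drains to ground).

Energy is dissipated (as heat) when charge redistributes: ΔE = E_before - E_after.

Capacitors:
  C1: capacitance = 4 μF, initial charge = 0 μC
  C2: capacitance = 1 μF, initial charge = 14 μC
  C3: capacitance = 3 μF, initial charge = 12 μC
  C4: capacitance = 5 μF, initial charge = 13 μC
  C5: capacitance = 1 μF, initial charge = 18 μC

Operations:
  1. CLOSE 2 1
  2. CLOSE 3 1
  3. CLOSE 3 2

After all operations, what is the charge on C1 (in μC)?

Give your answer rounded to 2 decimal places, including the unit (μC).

Initial: C1(4μF, Q=0μC, V=0.00V), C2(1μF, Q=14μC, V=14.00V), C3(3μF, Q=12μC, V=4.00V), C4(5μF, Q=13μC, V=2.60V), C5(1μF, Q=18μC, V=18.00V)
Op 1: CLOSE 2-1: Q_total=14.00, C_total=5.00, V=2.80; Q2=2.80, Q1=11.20; dissipated=78.400
Op 2: CLOSE 3-1: Q_total=23.20, C_total=7.00, V=3.31; Q3=9.94, Q1=13.26; dissipated=1.234
Op 3: CLOSE 3-2: Q_total=12.74, C_total=4.00, V=3.19; Q3=9.56, Q2=3.19; dissipated=0.099
Final charges: Q1=13.26, Q2=3.19, Q3=9.56, Q4=13.00, Q5=18.00

Answer: 13.26 μC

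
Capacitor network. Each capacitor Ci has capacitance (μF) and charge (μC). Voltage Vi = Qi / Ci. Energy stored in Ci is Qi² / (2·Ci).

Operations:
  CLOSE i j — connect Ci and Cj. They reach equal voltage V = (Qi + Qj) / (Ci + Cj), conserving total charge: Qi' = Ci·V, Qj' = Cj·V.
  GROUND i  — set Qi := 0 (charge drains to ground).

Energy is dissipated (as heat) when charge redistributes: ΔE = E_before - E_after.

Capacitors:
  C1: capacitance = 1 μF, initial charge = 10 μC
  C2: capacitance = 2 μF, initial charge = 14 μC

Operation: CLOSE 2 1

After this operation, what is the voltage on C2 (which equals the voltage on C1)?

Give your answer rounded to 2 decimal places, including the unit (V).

Answer: 8.00 V

Derivation:
Initial: C1(1μF, Q=10μC, V=10.00V), C2(2μF, Q=14μC, V=7.00V)
Op 1: CLOSE 2-1: Q_total=24.00, C_total=3.00, V=8.00; Q2=16.00, Q1=8.00; dissipated=3.000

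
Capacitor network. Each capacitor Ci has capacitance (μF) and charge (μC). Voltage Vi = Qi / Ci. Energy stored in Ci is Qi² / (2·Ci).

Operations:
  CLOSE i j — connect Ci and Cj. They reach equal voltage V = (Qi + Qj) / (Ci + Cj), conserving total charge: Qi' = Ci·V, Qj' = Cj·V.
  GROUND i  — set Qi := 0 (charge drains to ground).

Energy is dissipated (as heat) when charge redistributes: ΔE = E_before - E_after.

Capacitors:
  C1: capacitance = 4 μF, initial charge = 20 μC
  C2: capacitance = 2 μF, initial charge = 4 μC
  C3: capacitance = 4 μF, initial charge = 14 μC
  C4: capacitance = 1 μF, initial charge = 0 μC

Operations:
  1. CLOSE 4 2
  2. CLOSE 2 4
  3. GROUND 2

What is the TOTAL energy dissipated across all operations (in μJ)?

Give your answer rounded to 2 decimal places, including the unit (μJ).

Initial: C1(4μF, Q=20μC, V=5.00V), C2(2μF, Q=4μC, V=2.00V), C3(4μF, Q=14μC, V=3.50V), C4(1μF, Q=0μC, V=0.00V)
Op 1: CLOSE 4-2: Q_total=4.00, C_total=3.00, V=1.33; Q4=1.33, Q2=2.67; dissipated=1.333
Op 2: CLOSE 2-4: Q_total=4.00, C_total=3.00, V=1.33; Q2=2.67, Q4=1.33; dissipated=0.000
Op 3: GROUND 2: Q2=0; energy lost=1.778
Total dissipated: 3.111 μJ

Answer: 3.11 μJ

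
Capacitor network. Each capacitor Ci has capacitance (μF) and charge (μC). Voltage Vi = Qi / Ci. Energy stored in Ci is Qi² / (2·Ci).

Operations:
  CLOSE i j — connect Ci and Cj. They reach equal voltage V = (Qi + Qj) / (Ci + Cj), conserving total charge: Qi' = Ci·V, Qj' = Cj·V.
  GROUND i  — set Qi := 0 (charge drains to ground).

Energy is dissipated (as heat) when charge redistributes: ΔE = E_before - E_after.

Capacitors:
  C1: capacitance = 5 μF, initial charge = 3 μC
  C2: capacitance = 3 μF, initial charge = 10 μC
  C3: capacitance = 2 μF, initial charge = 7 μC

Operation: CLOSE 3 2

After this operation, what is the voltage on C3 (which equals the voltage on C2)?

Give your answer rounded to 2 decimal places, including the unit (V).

Answer: 3.40 V

Derivation:
Initial: C1(5μF, Q=3μC, V=0.60V), C2(3μF, Q=10μC, V=3.33V), C3(2μF, Q=7μC, V=3.50V)
Op 1: CLOSE 3-2: Q_total=17.00, C_total=5.00, V=3.40; Q3=6.80, Q2=10.20; dissipated=0.017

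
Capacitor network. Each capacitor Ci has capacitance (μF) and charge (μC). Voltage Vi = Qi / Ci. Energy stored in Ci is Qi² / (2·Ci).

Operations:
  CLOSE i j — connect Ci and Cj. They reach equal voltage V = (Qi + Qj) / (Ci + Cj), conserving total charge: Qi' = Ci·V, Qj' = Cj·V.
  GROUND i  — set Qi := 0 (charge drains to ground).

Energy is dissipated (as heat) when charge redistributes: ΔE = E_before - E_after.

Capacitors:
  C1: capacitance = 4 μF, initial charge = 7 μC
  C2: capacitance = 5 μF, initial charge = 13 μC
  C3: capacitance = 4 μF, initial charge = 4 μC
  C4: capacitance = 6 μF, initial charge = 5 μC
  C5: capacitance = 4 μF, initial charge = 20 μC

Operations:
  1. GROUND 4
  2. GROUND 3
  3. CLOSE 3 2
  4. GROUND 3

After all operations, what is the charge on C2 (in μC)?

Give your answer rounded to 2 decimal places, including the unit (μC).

Answer: 7.22 μC

Derivation:
Initial: C1(4μF, Q=7μC, V=1.75V), C2(5μF, Q=13μC, V=2.60V), C3(4μF, Q=4μC, V=1.00V), C4(6μF, Q=5μC, V=0.83V), C5(4μF, Q=20μC, V=5.00V)
Op 1: GROUND 4: Q4=0; energy lost=2.083
Op 2: GROUND 3: Q3=0; energy lost=2.000
Op 3: CLOSE 3-2: Q_total=13.00, C_total=9.00, V=1.44; Q3=5.78, Q2=7.22; dissipated=7.511
Op 4: GROUND 3: Q3=0; energy lost=4.173
Final charges: Q1=7.00, Q2=7.22, Q3=0.00, Q4=0.00, Q5=20.00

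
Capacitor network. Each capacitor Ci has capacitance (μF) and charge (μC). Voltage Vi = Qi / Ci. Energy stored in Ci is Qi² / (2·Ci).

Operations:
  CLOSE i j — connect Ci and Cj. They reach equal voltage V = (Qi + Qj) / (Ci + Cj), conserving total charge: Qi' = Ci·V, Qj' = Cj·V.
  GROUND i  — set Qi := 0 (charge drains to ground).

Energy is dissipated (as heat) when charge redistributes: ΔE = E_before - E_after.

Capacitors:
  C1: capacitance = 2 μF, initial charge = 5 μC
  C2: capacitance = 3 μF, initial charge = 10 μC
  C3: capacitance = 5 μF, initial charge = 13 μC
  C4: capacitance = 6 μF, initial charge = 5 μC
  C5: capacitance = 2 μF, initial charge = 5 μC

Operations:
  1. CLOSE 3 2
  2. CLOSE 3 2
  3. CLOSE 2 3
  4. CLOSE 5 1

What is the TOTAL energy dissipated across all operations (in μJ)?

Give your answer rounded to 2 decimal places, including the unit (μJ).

Answer: 0.50 μJ

Derivation:
Initial: C1(2μF, Q=5μC, V=2.50V), C2(3μF, Q=10μC, V=3.33V), C3(5μF, Q=13μC, V=2.60V), C4(6μF, Q=5μC, V=0.83V), C5(2μF, Q=5μC, V=2.50V)
Op 1: CLOSE 3-2: Q_total=23.00, C_total=8.00, V=2.88; Q3=14.38, Q2=8.62; dissipated=0.504
Op 2: CLOSE 3-2: Q_total=23.00, C_total=8.00, V=2.88; Q3=14.38, Q2=8.62; dissipated=0.000
Op 3: CLOSE 2-3: Q_total=23.00, C_total=8.00, V=2.88; Q2=8.62, Q3=14.38; dissipated=0.000
Op 4: CLOSE 5-1: Q_total=10.00, C_total=4.00, V=2.50; Q5=5.00, Q1=5.00; dissipated=0.000
Total dissipated: 0.504 μJ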